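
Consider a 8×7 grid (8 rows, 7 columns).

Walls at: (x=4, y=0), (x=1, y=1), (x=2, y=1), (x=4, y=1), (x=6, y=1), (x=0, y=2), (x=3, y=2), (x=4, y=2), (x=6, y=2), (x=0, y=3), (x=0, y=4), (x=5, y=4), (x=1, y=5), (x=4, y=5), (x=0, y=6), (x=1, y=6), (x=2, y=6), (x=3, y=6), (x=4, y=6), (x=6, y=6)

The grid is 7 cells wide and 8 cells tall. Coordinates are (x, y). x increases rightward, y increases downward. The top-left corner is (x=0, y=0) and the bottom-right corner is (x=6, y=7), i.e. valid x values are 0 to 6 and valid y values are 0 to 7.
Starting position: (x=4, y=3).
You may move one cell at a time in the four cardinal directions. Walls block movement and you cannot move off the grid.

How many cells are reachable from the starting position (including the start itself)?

BFS flood-fill from (x=4, y=3):
  Distance 0: (x=4, y=3)
  Distance 1: (x=3, y=3), (x=5, y=3), (x=4, y=4)
  Distance 2: (x=5, y=2), (x=2, y=3), (x=6, y=3), (x=3, y=4)
  Distance 3: (x=5, y=1), (x=2, y=2), (x=1, y=3), (x=2, y=4), (x=6, y=4), (x=3, y=5)
  Distance 4: (x=5, y=0), (x=1, y=2), (x=1, y=4), (x=2, y=5), (x=6, y=5)
  Distance 5: (x=6, y=0), (x=5, y=5)
  Distance 6: (x=5, y=6)
  Distance 7: (x=5, y=7)
  Distance 8: (x=4, y=7), (x=6, y=7)
  Distance 9: (x=3, y=7)
  Distance 10: (x=2, y=7)
  Distance 11: (x=1, y=7)
  Distance 12: (x=0, y=7)
Total reachable: 29 (grid has 36 open cells total)

Answer: Reachable cells: 29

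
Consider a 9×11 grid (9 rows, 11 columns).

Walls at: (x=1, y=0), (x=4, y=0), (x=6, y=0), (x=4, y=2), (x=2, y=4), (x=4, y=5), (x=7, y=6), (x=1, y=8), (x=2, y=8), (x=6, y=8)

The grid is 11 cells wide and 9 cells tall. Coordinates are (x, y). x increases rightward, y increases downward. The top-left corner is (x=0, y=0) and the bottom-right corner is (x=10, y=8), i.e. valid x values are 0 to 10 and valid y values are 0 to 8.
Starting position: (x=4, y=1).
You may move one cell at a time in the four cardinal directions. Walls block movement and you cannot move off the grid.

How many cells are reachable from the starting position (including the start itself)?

Answer: Reachable cells: 89

Derivation:
BFS flood-fill from (x=4, y=1):
  Distance 0: (x=4, y=1)
  Distance 1: (x=3, y=1), (x=5, y=1)
  Distance 2: (x=3, y=0), (x=5, y=0), (x=2, y=1), (x=6, y=1), (x=3, y=2), (x=5, y=2)
  Distance 3: (x=2, y=0), (x=1, y=1), (x=7, y=1), (x=2, y=2), (x=6, y=2), (x=3, y=3), (x=5, y=3)
  Distance 4: (x=7, y=0), (x=0, y=1), (x=8, y=1), (x=1, y=2), (x=7, y=2), (x=2, y=3), (x=4, y=3), (x=6, y=3), (x=3, y=4), (x=5, y=4)
  Distance 5: (x=0, y=0), (x=8, y=0), (x=9, y=1), (x=0, y=2), (x=8, y=2), (x=1, y=3), (x=7, y=3), (x=4, y=4), (x=6, y=4), (x=3, y=5), (x=5, y=5)
  Distance 6: (x=9, y=0), (x=10, y=1), (x=9, y=2), (x=0, y=3), (x=8, y=3), (x=1, y=4), (x=7, y=4), (x=2, y=5), (x=6, y=5), (x=3, y=6), (x=5, y=6)
  Distance 7: (x=10, y=0), (x=10, y=2), (x=9, y=3), (x=0, y=4), (x=8, y=4), (x=1, y=5), (x=7, y=5), (x=2, y=6), (x=4, y=6), (x=6, y=6), (x=3, y=7), (x=5, y=7)
  Distance 8: (x=10, y=3), (x=9, y=4), (x=0, y=5), (x=8, y=5), (x=1, y=6), (x=2, y=7), (x=4, y=7), (x=6, y=7), (x=3, y=8), (x=5, y=8)
  Distance 9: (x=10, y=4), (x=9, y=5), (x=0, y=6), (x=8, y=6), (x=1, y=7), (x=7, y=7), (x=4, y=8)
  Distance 10: (x=10, y=5), (x=9, y=6), (x=0, y=7), (x=8, y=7), (x=7, y=8)
  Distance 11: (x=10, y=6), (x=9, y=7), (x=0, y=8), (x=8, y=8)
  Distance 12: (x=10, y=7), (x=9, y=8)
  Distance 13: (x=10, y=8)
Total reachable: 89 (grid has 89 open cells total)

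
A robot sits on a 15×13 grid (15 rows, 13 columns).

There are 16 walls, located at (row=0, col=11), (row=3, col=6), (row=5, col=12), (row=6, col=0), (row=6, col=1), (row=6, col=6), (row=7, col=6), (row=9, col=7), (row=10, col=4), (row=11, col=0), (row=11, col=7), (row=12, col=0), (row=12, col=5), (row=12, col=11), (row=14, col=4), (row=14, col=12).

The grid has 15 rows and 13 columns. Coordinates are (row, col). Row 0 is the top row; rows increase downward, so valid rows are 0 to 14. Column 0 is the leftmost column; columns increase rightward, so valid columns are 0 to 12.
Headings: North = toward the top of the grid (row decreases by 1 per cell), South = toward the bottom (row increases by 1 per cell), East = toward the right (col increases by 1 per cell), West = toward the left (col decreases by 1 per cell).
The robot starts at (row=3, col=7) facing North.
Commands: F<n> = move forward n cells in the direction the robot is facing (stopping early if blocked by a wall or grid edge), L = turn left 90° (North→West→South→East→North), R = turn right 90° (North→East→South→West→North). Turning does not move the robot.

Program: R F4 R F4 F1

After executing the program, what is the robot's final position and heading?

Answer: Final position: (row=8, col=11), facing South

Derivation:
Start: (row=3, col=7), facing North
  R: turn right, now facing East
  F4: move forward 4, now at (row=3, col=11)
  R: turn right, now facing South
  F4: move forward 4, now at (row=7, col=11)
  F1: move forward 1, now at (row=8, col=11)
Final: (row=8, col=11), facing South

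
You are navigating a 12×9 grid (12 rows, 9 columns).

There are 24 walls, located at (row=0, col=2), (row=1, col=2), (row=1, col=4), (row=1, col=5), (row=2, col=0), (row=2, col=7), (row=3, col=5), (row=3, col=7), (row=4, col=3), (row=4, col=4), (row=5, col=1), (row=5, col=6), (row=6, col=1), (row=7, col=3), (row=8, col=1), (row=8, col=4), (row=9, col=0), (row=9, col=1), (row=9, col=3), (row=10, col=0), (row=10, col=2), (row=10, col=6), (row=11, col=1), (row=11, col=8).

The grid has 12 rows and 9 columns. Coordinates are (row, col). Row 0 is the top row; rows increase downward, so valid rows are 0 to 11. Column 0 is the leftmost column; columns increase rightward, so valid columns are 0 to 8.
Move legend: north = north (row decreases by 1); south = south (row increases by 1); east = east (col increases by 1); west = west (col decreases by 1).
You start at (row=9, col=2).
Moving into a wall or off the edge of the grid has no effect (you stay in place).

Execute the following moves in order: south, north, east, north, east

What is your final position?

Start: (row=9, col=2)
  south (south): blocked, stay at (row=9, col=2)
  north (north): (row=9, col=2) -> (row=8, col=2)
  east (east): (row=8, col=2) -> (row=8, col=3)
  north (north): blocked, stay at (row=8, col=3)
  east (east): blocked, stay at (row=8, col=3)
Final: (row=8, col=3)

Answer: Final position: (row=8, col=3)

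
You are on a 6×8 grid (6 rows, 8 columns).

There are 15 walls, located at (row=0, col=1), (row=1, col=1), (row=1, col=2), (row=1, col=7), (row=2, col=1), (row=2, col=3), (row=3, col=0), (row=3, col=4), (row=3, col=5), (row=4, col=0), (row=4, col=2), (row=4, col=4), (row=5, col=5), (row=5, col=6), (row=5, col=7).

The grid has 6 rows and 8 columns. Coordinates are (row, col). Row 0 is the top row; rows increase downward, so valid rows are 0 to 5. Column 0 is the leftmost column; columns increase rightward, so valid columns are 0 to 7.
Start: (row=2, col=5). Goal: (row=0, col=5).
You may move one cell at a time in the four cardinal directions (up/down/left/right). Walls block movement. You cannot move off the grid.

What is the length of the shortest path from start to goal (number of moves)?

Answer: Shortest path length: 2

Derivation:
BFS from (row=2, col=5) until reaching (row=0, col=5):
  Distance 0: (row=2, col=5)
  Distance 1: (row=1, col=5), (row=2, col=4), (row=2, col=6)
  Distance 2: (row=0, col=5), (row=1, col=4), (row=1, col=6), (row=2, col=7), (row=3, col=6)  <- goal reached here
One shortest path (2 moves): (row=2, col=5) -> (row=1, col=5) -> (row=0, col=5)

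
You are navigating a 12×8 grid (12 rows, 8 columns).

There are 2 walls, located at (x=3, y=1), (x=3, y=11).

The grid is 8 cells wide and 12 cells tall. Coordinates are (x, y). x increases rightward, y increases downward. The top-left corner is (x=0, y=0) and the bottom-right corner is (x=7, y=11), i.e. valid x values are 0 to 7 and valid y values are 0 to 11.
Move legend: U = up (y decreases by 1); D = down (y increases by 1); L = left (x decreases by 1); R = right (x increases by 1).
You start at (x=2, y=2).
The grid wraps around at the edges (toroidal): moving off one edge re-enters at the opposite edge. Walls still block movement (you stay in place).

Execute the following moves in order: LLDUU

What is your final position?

Answer: Final position: (x=0, y=1)

Derivation:
Start: (x=2, y=2)
  L (left): (x=2, y=2) -> (x=1, y=2)
  L (left): (x=1, y=2) -> (x=0, y=2)
  D (down): (x=0, y=2) -> (x=0, y=3)
  U (up): (x=0, y=3) -> (x=0, y=2)
  U (up): (x=0, y=2) -> (x=0, y=1)
Final: (x=0, y=1)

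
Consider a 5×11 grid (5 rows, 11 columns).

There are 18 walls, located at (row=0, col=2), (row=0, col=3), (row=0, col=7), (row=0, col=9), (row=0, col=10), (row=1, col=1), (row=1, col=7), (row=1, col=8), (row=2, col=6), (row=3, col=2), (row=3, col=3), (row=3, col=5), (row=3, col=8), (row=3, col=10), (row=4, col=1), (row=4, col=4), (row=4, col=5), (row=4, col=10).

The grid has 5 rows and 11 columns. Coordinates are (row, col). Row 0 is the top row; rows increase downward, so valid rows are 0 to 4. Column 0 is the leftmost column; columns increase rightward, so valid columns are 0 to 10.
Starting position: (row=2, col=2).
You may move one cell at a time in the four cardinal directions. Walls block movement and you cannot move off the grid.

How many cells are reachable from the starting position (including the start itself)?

BFS flood-fill from (row=2, col=2):
  Distance 0: (row=2, col=2)
  Distance 1: (row=1, col=2), (row=2, col=1), (row=2, col=3)
  Distance 2: (row=1, col=3), (row=2, col=0), (row=2, col=4), (row=3, col=1)
  Distance 3: (row=1, col=0), (row=1, col=4), (row=2, col=5), (row=3, col=0), (row=3, col=4)
  Distance 4: (row=0, col=0), (row=0, col=4), (row=1, col=5), (row=4, col=0)
  Distance 5: (row=0, col=1), (row=0, col=5), (row=1, col=6)
  Distance 6: (row=0, col=6)
Total reachable: 21 (grid has 37 open cells total)

Answer: Reachable cells: 21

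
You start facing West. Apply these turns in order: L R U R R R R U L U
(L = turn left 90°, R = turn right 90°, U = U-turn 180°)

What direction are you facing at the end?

Answer: Final heading: North

Derivation:
Start: West
  L (left (90° counter-clockwise)) -> South
  R (right (90° clockwise)) -> West
  U (U-turn (180°)) -> East
  R (right (90° clockwise)) -> South
  R (right (90° clockwise)) -> West
  R (right (90° clockwise)) -> North
  R (right (90° clockwise)) -> East
  U (U-turn (180°)) -> West
  L (left (90° counter-clockwise)) -> South
  U (U-turn (180°)) -> North
Final: North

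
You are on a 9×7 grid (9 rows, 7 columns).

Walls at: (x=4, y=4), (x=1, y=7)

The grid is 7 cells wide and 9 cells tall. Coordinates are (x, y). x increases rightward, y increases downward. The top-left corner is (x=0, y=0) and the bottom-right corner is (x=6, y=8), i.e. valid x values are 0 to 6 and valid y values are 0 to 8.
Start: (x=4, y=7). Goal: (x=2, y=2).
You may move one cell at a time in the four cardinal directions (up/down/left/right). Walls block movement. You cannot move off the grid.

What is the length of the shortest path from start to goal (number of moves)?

BFS from (x=4, y=7) until reaching (x=2, y=2):
  Distance 0: (x=4, y=7)
  Distance 1: (x=4, y=6), (x=3, y=7), (x=5, y=7), (x=4, y=8)
  Distance 2: (x=4, y=5), (x=3, y=6), (x=5, y=6), (x=2, y=7), (x=6, y=7), (x=3, y=8), (x=5, y=8)
  Distance 3: (x=3, y=5), (x=5, y=5), (x=2, y=6), (x=6, y=6), (x=2, y=8), (x=6, y=8)
  Distance 4: (x=3, y=4), (x=5, y=4), (x=2, y=5), (x=6, y=5), (x=1, y=6), (x=1, y=8)
  Distance 5: (x=3, y=3), (x=5, y=3), (x=2, y=4), (x=6, y=4), (x=1, y=5), (x=0, y=6), (x=0, y=8)
  Distance 6: (x=3, y=2), (x=5, y=2), (x=2, y=3), (x=4, y=3), (x=6, y=3), (x=1, y=4), (x=0, y=5), (x=0, y=7)
  Distance 7: (x=3, y=1), (x=5, y=1), (x=2, y=2), (x=4, y=2), (x=6, y=2), (x=1, y=3), (x=0, y=4)  <- goal reached here
One shortest path (7 moves): (x=4, y=7) -> (x=3, y=7) -> (x=2, y=7) -> (x=2, y=6) -> (x=2, y=5) -> (x=2, y=4) -> (x=2, y=3) -> (x=2, y=2)

Answer: Shortest path length: 7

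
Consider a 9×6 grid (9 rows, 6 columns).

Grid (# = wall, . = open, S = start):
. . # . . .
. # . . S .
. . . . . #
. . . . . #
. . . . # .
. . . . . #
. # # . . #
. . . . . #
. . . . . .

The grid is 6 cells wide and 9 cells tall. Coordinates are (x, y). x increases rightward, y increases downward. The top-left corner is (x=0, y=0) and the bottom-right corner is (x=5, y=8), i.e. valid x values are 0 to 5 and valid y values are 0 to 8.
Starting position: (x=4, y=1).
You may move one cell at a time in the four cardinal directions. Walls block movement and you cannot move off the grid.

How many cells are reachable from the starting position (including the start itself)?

Answer: Reachable cells: 43

Derivation:
BFS flood-fill from (x=4, y=1):
  Distance 0: (x=4, y=1)
  Distance 1: (x=4, y=0), (x=3, y=1), (x=5, y=1), (x=4, y=2)
  Distance 2: (x=3, y=0), (x=5, y=0), (x=2, y=1), (x=3, y=2), (x=4, y=3)
  Distance 3: (x=2, y=2), (x=3, y=3)
  Distance 4: (x=1, y=2), (x=2, y=3), (x=3, y=4)
  Distance 5: (x=0, y=2), (x=1, y=3), (x=2, y=4), (x=3, y=5)
  Distance 6: (x=0, y=1), (x=0, y=3), (x=1, y=4), (x=2, y=5), (x=4, y=5), (x=3, y=6)
  Distance 7: (x=0, y=0), (x=0, y=4), (x=1, y=5), (x=4, y=6), (x=3, y=7)
  Distance 8: (x=1, y=0), (x=0, y=5), (x=2, y=7), (x=4, y=7), (x=3, y=8)
  Distance 9: (x=0, y=6), (x=1, y=7), (x=2, y=8), (x=4, y=8)
  Distance 10: (x=0, y=7), (x=1, y=8), (x=5, y=8)
  Distance 11: (x=0, y=8)
Total reachable: 43 (grid has 44 open cells total)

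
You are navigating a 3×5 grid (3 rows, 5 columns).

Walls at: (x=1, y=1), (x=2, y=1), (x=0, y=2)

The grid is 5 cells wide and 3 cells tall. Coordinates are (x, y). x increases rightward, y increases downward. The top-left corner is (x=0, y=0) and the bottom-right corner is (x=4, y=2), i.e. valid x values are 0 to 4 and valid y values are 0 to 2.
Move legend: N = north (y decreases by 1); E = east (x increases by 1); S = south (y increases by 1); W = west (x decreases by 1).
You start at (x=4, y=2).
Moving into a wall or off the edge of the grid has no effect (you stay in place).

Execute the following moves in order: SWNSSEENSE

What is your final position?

Start: (x=4, y=2)
  S (south): blocked, stay at (x=4, y=2)
  W (west): (x=4, y=2) -> (x=3, y=2)
  N (north): (x=3, y=2) -> (x=3, y=1)
  S (south): (x=3, y=1) -> (x=3, y=2)
  S (south): blocked, stay at (x=3, y=2)
  E (east): (x=3, y=2) -> (x=4, y=2)
  E (east): blocked, stay at (x=4, y=2)
  N (north): (x=4, y=2) -> (x=4, y=1)
  S (south): (x=4, y=1) -> (x=4, y=2)
  E (east): blocked, stay at (x=4, y=2)
Final: (x=4, y=2)

Answer: Final position: (x=4, y=2)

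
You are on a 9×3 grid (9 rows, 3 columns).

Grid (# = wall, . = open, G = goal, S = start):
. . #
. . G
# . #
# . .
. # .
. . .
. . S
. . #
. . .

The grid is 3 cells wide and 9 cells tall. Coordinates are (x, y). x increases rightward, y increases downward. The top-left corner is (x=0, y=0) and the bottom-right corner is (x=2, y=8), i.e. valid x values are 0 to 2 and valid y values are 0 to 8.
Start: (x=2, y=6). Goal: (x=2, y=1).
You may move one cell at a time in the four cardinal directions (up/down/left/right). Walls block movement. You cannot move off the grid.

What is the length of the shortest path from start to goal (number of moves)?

BFS from (x=2, y=6) until reaching (x=2, y=1):
  Distance 0: (x=2, y=6)
  Distance 1: (x=2, y=5), (x=1, y=6)
  Distance 2: (x=2, y=4), (x=1, y=5), (x=0, y=6), (x=1, y=7)
  Distance 3: (x=2, y=3), (x=0, y=5), (x=0, y=7), (x=1, y=8)
  Distance 4: (x=1, y=3), (x=0, y=4), (x=0, y=8), (x=2, y=8)
  Distance 5: (x=1, y=2)
  Distance 6: (x=1, y=1)
  Distance 7: (x=1, y=0), (x=0, y=1), (x=2, y=1)  <- goal reached here
One shortest path (7 moves): (x=2, y=6) -> (x=2, y=5) -> (x=2, y=4) -> (x=2, y=3) -> (x=1, y=3) -> (x=1, y=2) -> (x=1, y=1) -> (x=2, y=1)

Answer: Shortest path length: 7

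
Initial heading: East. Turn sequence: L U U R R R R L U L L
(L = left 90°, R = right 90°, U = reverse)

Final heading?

Start: East
  L (left (90° counter-clockwise)) -> North
  U (U-turn (180°)) -> South
  U (U-turn (180°)) -> North
  R (right (90° clockwise)) -> East
  R (right (90° clockwise)) -> South
  R (right (90° clockwise)) -> West
  R (right (90° clockwise)) -> North
  L (left (90° counter-clockwise)) -> West
  U (U-turn (180°)) -> East
  L (left (90° counter-clockwise)) -> North
  L (left (90° counter-clockwise)) -> West
Final: West

Answer: Final heading: West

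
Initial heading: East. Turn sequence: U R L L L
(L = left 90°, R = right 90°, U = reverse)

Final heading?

Answer: Final heading: East

Derivation:
Start: East
  U (U-turn (180°)) -> West
  R (right (90° clockwise)) -> North
  L (left (90° counter-clockwise)) -> West
  L (left (90° counter-clockwise)) -> South
  L (left (90° counter-clockwise)) -> East
Final: East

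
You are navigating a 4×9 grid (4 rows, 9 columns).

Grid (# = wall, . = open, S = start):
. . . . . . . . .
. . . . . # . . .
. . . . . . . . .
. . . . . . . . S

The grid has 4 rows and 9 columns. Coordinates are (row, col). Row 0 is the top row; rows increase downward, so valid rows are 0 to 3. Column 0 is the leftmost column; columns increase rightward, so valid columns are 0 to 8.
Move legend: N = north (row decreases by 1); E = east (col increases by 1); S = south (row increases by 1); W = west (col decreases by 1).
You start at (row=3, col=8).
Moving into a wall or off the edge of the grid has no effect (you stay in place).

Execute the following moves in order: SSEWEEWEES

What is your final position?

Answer: Final position: (row=3, col=8)

Derivation:
Start: (row=3, col=8)
  S (south): blocked, stay at (row=3, col=8)
  S (south): blocked, stay at (row=3, col=8)
  E (east): blocked, stay at (row=3, col=8)
  W (west): (row=3, col=8) -> (row=3, col=7)
  E (east): (row=3, col=7) -> (row=3, col=8)
  E (east): blocked, stay at (row=3, col=8)
  W (west): (row=3, col=8) -> (row=3, col=7)
  E (east): (row=3, col=7) -> (row=3, col=8)
  E (east): blocked, stay at (row=3, col=8)
  S (south): blocked, stay at (row=3, col=8)
Final: (row=3, col=8)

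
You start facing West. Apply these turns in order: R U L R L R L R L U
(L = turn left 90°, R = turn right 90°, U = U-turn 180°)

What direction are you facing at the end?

Answer: Final heading: West

Derivation:
Start: West
  R (right (90° clockwise)) -> North
  U (U-turn (180°)) -> South
  L (left (90° counter-clockwise)) -> East
  R (right (90° clockwise)) -> South
  L (left (90° counter-clockwise)) -> East
  R (right (90° clockwise)) -> South
  L (left (90° counter-clockwise)) -> East
  R (right (90° clockwise)) -> South
  L (left (90° counter-clockwise)) -> East
  U (U-turn (180°)) -> West
Final: West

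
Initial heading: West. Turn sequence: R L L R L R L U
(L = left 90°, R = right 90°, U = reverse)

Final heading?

Start: West
  R (right (90° clockwise)) -> North
  L (left (90° counter-clockwise)) -> West
  L (left (90° counter-clockwise)) -> South
  R (right (90° clockwise)) -> West
  L (left (90° counter-clockwise)) -> South
  R (right (90° clockwise)) -> West
  L (left (90° counter-clockwise)) -> South
  U (U-turn (180°)) -> North
Final: North

Answer: Final heading: North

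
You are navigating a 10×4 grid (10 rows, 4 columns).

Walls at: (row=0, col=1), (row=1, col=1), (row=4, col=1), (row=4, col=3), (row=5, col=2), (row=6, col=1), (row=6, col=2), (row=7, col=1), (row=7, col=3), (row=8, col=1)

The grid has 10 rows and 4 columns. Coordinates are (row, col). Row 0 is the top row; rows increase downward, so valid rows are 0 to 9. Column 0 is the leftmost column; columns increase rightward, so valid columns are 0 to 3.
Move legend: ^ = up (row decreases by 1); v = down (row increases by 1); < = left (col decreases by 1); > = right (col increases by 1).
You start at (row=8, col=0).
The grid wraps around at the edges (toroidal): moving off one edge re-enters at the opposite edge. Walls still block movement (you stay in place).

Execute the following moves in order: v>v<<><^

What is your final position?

Start: (row=8, col=0)
  v (down): (row=8, col=0) -> (row=9, col=0)
  > (right): (row=9, col=0) -> (row=9, col=1)
  v (down): blocked, stay at (row=9, col=1)
  < (left): (row=9, col=1) -> (row=9, col=0)
  < (left): (row=9, col=0) -> (row=9, col=3)
  > (right): (row=9, col=3) -> (row=9, col=0)
  < (left): (row=9, col=0) -> (row=9, col=3)
  ^ (up): (row=9, col=3) -> (row=8, col=3)
Final: (row=8, col=3)

Answer: Final position: (row=8, col=3)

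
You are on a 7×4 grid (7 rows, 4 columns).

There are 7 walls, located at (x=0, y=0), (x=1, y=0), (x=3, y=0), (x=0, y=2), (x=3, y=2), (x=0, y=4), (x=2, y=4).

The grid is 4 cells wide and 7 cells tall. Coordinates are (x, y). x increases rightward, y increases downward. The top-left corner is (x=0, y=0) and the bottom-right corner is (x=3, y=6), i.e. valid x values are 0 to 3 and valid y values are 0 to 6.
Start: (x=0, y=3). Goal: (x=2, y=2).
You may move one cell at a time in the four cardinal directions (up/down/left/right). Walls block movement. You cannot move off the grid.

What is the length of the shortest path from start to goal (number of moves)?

BFS from (x=0, y=3) until reaching (x=2, y=2):
  Distance 0: (x=0, y=3)
  Distance 1: (x=1, y=3)
  Distance 2: (x=1, y=2), (x=2, y=3), (x=1, y=4)
  Distance 3: (x=1, y=1), (x=2, y=2), (x=3, y=3), (x=1, y=5)  <- goal reached here
One shortest path (3 moves): (x=0, y=3) -> (x=1, y=3) -> (x=2, y=3) -> (x=2, y=2)

Answer: Shortest path length: 3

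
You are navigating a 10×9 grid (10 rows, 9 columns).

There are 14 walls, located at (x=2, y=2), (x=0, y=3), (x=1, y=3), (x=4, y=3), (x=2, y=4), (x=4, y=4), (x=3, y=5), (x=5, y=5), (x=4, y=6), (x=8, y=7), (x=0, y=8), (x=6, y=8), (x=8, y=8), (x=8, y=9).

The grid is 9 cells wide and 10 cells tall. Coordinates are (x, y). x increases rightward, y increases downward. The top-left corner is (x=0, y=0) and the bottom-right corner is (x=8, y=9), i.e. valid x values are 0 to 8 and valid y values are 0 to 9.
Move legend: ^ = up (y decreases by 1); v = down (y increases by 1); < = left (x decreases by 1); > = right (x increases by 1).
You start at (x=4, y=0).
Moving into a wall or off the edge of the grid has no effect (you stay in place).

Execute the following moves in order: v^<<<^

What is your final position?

Answer: Final position: (x=1, y=0)

Derivation:
Start: (x=4, y=0)
  v (down): (x=4, y=0) -> (x=4, y=1)
  ^ (up): (x=4, y=1) -> (x=4, y=0)
  < (left): (x=4, y=0) -> (x=3, y=0)
  < (left): (x=3, y=0) -> (x=2, y=0)
  < (left): (x=2, y=0) -> (x=1, y=0)
  ^ (up): blocked, stay at (x=1, y=0)
Final: (x=1, y=0)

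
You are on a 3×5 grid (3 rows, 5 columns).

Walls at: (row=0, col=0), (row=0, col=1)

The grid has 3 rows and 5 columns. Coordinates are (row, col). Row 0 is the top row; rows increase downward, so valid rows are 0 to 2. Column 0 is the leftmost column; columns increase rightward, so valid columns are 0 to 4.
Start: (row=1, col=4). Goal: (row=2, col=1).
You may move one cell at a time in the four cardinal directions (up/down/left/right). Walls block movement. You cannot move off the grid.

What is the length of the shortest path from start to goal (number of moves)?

Answer: Shortest path length: 4

Derivation:
BFS from (row=1, col=4) until reaching (row=2, col=1):
  Distance 0: (row=1, col=4)
  Distance 1: (row=0, col=4), (row=1, col=3), (row=2, col=4)
  Distance 2: (row=0, col=3), (row=1, col=2), (row=2, col=3)
  Distance 3: (row=0, col=2), (row=1, col=1), (row=2, col=2)
  Distance 4: (row=1, col=0), (row=2, col=1)  <- goal reached here
One shortest path (4 moves): (row=1, col=4) -> (row=1, col=3) -> (row=1, col=2) -> (row=1, col=1) -> (row=2, col=1)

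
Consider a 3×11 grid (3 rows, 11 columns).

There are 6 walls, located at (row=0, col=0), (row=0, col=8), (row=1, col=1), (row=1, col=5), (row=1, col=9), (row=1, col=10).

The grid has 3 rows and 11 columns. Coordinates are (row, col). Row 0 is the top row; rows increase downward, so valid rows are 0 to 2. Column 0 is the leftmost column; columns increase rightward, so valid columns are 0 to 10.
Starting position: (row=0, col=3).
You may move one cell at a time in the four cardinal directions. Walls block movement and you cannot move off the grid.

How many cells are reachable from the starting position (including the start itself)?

Answer: Reachable cells: 25

Derivation:
BFS flood-fill from (row=0, col=3):
  Distance 0: (row=0, col=3)
  Distance 1: (row=0, col=2), (row=0, col=4), (row=1, col=3)
  Distance 2: (row=0, col=1), (row=0, col=5), (row=1, col=2), (row=1, col=4), (row=2, col=3)
  Distance 3: (row=0, col=6), (row=2, col=2), (row=2, col=4)
  Distance 4: (row=0, col=7), (row=1, col=6), (row=2, col=1), (row=2, col=5)
  Distance 5: (row=1, col=7), (row=2, col=0), (row=2, col=6)
  Distance 6: (row=1, col=0), (row=1, col=8), (row=2, col=7)
  Distance 7: (row=2, col=8)
  Distance 8: (row=2, col=9)
  Distance 9: (row=2, col=10)
Total reachable: 25 (grid has 27 open cells total)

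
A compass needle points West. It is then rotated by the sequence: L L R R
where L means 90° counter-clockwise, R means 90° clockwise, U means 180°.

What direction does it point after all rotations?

Answer: Final heading: West

Derivation:
Start: West
  L (left (90° counter-clockwise)) -> South
  L (left (90° counter-clockwise)) -> East
  R (right (90° clockwise)) -> South
  R (right (90° clockwise)) -> West
Final: West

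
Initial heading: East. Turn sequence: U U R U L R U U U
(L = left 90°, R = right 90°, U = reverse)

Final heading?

Answer: Final heading: South

Derivation:
Start: East
  U (U-turn (180°)) -> West
  U (U-turn (180°)) -> East
  R (right (90° clockwise)) -> South
  U (U-turn (180°)) -> North
  L (left (90° counter-clockwise)) -> West
  R (right (90° clockwise)) -> North
  U (U-turn (180°)) -> South
  U (U-turn (180°)) -> North
  U (U-turn (180°)) -> South
Final: South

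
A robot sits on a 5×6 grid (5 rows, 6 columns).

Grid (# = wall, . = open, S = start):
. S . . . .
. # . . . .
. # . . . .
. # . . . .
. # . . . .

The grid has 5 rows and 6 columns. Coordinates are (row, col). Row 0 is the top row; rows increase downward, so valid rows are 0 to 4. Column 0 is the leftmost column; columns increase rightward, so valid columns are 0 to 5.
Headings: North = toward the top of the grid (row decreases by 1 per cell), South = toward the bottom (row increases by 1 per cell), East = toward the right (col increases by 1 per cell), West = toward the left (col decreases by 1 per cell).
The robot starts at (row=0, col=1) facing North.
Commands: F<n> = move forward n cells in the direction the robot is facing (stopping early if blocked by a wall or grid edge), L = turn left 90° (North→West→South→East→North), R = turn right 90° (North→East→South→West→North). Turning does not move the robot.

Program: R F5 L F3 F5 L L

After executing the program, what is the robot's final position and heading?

Start: (row=0, col=1), facing North
  R: turn right, now facing East
  F5: move forward 4/5 (blocked), now at (row=0, col=5)
  L: turn left, now facing North
  F3: move forward 0/3 (blocked), now at (row=0, col=5)
  F5: move forward 0/5 (blocked), now at (row=0, col=5)
  L: turn left, now facing West
  L: turn left, now facing South
Final: (row=0, col=5), facing South

Answer: Final position: (row=0, col=5), facing South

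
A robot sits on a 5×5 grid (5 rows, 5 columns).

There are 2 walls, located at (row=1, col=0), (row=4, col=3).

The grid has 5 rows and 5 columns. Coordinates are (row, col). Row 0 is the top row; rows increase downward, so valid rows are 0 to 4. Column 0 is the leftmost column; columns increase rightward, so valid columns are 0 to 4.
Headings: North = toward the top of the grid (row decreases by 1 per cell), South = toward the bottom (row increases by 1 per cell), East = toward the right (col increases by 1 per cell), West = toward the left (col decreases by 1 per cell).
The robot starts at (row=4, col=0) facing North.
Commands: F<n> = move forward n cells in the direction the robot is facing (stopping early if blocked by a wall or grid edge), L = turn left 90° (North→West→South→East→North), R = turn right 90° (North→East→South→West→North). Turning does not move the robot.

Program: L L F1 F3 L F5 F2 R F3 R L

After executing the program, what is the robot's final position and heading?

Start: (row=4, col=0), facing North
  L: turn left, now facing West
  L: turn left, now facing South
  F1: move forward 0/1 (blocked), now at (row=4, col=0)
  F3: move forward 0/3 (blocked), now at (row=4, col=0)
  L: turn left, now facing East
  F5: move forward 2/5 (blocked), now at (row=4, col=2)
  F2: move forward 0/2 (blocked), now at (row=4, col=2)
  R: turn right, now facing South
  F3: move forward 0/3 (blocked), now at (row=4, col=2)
  R: turn right, now facing West
  L: turn left, now facing South
Final: (row=4, col=2), facing South

Answer: Final position: (row=4, col=2), facing South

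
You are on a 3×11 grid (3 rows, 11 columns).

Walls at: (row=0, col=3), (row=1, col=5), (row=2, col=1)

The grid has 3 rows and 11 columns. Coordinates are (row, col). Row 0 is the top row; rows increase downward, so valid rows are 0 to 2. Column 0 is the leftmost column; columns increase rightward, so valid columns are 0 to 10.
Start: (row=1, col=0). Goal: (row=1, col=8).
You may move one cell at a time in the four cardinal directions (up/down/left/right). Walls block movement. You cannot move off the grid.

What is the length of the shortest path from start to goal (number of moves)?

Answer: Shortest path length: 10

Derivation:
BFS from (row=1, col=0) until reaching (row=1, col=8):
  Distance 0: (row=1, col=0)
  Distance 1: (row=0, col=0), (row=1, col=1), (row=2, col=0)
  Distance 2: (row=0, col=1), (row=1, col=2)
  Distance 3: (row=0, col=2), (row=1, col=3), (row=2, col=2)
  Distance 4: (row=1, col=4), (row=2, col=3)
  Distance 5: (row=0, col=4), (row=2, col=4)
  Distance 6: (row=0, col=5), (row=2, col=5)
  Distance 7: (row=0, col=6), (row=2, col=6)
  Distance 8: (row=0, col=7), (row=1, col=6), (row=2, col=7)
  Distance 9: (row=0, col=8), (row=1, col=7), (row=2, col=8)
  Distance 10: (row=0, col=9), (row=1, col=8), (row=2, col=9)  <- goal reached here
One shortest path (10 moves): (row=1, col=0) -> (row=1, col=1) -> (row=1, col=2) -> (row=1, col=3) -> (row=1, col=4) -> (row=0, col=4) -> (row=0, col=5) -> (row=0, col=6) -> (row=0, col=7) -> (row=0, col=8) -> (row=1, col=8)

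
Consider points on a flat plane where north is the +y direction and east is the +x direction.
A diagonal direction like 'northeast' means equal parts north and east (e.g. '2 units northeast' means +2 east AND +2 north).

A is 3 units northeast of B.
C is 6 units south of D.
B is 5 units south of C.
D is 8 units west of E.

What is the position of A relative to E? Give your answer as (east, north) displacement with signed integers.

Place E at the origin (east=0, north=0).
  D is 8 units west of E: delta (east=-8, north=+0); D at (east=-8, north=0).
  C is 6 units south of D: delta (east=+0, north=-6); C at (east=-8, north=-6).
  B is 5 units south of C: delta (east=+0, north=-5); B at (east=-8, north=-11).
  A is 3 units northeast of B: delta (east=+3, north=+3); A at (east=-5, north=-8).
Therefore A relative to E: (east=-5, north=-8).

Answer: A is at (east=-5, north=-8) relative to E.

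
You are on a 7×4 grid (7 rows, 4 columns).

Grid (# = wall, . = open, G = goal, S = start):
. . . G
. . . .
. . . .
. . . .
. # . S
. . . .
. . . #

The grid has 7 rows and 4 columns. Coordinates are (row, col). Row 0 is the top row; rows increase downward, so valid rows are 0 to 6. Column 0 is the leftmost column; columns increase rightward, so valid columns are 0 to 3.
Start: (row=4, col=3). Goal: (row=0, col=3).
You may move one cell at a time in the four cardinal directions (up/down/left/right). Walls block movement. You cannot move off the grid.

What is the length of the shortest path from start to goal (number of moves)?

BFS from (row=4, col=3) until reaching (row=0, col=3):
  Distance 0: (row=4, col=3)
  Distance 1: (row=3, col=3), (row=4, col=2), (row=5, col=3)
  Distance 2: (row=2, col=3), (row=3, col=2), (row=5, col=2)
  Distance 3: (row=1, col=3), (row=2, col=2), (row=3, col=1), (row=5, col=1), (row=6, col=2)
  Distance 4: (row=0, col=3), (row=1, col=2), (row=2, col=1), (row=3, col=0), (row=5, col=0), (row=6, col=1)  <- goal reached here
One shortest path (4 moves): (row=4, col=3) -> (row=3, col=3) -> (row=2, col=3) -> (row=1, col=3) -> (row=0, col=3)

Answer: Shortest path length: 4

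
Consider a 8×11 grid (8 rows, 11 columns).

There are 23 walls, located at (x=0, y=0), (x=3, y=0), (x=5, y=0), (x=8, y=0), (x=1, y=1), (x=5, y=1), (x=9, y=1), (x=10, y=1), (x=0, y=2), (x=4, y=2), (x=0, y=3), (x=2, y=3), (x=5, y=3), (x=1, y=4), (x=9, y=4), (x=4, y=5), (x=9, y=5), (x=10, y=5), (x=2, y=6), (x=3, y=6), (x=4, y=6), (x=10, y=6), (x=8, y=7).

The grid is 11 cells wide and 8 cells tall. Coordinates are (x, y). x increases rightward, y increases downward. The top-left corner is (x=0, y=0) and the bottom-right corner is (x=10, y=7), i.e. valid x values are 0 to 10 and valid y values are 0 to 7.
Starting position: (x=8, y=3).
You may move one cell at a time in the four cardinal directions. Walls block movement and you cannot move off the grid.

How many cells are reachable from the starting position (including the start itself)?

BFS flood-fill from (x=8, y=3):
  Distance 0: (x=8, y=3)
  Distance 1: (x=8, y=2), (x=7, y=3), (x=9, y=3), (x=8, y=4)
  Distance 2: (x=8, y=1), (x=7, y=2), (x=9, y=2), (x=6, y=3), (x=10, y=3), (x=7, y=4), (x=8, y=5)
  Distance 3: (x=7, y=1), (x=6, y=2), (x=10, y=2), (x=6, y=4), (x=10, y=4), (x=7, y=5), (x=8, y=6)
  Distance 4: (x=7, y=0), (x=6, y=1), (x=5, y=2), (x=5, y=4), (x=6, y=5), (x=7, y=6), (x=9, y=6)
  Distance 5: (x=6, y=0), (x=4, y=4), (x=5, y=5), (x=6, y=6), (x=7, y=7), (x=9, y=7)
  Distance 6: (x=4, y=3), (x=3, y=4), (x=5, y=6), (x=6, y=7), (x=10, y=7)
  Distance 7: (x=3, y=3), (x=2, y=4), (x=3, y=5), (x=5, y=7)
  Distance 8: (x=3, y=2), (x=2, y=5), (x=4, y=7)
  Distance 9: (x=3, y=1), (x=2, y=2), (x=1, y=5), (x=3, y=7)
  Distance 10: (x=2, y=1), (x=4, y=1), (x=1, y=2), (x=0, y=5), (x=1, y=6), (x=2, y=7)
  Distance 11: (x=2, y=0), (x=4, y=0), (x=1, y=3), (x=0, y=4), (x=0, y=6), (x=1, y=7)
  Distance 12: (x=1, y=0), (x=0, y=7)
Total reachable: 62 (grid has 65 open cells total)

Answer: Reachable cells: 62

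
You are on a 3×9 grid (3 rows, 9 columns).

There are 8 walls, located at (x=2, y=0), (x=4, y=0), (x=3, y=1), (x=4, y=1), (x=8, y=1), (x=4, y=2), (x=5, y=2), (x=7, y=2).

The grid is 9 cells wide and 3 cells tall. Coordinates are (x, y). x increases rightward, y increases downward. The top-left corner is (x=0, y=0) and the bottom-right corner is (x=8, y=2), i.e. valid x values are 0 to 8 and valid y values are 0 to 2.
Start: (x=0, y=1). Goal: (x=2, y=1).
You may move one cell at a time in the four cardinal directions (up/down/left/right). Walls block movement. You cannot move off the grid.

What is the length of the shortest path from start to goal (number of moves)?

Answer: Shortest path length: 2

Derivation:
BFS from (x=0, y=1) until reaching (x=2, y=1):
  Distance 0: (x=0, y=1)
  Distance 1: (x=0, y=0), (x=1, y=1), (x=0, y=2)
  Distance 2: (x=1, y=0), (x=2, y=1), (x=1, y=2)  <- goal reached here
One shortest path (2 moves): (x=0, y=1) -> (x=1, y=1) -> (x=2, y=1)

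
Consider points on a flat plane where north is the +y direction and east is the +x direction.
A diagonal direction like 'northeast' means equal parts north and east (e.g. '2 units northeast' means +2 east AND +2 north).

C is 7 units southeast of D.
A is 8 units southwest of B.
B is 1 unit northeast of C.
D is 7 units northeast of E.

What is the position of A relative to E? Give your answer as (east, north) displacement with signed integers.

Place E at the origin (east=0, north=0).
  D is 7 units northeast of E: delta (east=+7, north=+7); D at (east=7, north=7).
  C is 7 units southeast of D: delta (east=+7, north=-7); C at (east=14, north=0).
  B is 1 unit northeast of C: delta (east=+1, north=+1); B at (east=15, north=1).
  A is 8 units southwest of B: delta (east=-8, north=-8); A at (east=7, north=-7).
Therefore A relative to E: (east=7, north=-7).

Answer: A is at (east=7, north=-7) relative to E.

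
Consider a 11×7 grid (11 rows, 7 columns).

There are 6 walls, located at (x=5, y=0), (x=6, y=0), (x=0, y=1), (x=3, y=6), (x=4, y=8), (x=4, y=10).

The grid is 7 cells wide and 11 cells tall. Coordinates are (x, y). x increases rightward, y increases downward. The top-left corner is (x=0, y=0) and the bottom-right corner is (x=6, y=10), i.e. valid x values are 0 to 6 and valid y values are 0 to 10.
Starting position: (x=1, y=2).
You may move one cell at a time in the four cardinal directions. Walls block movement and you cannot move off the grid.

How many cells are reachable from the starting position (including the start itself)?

Answer: Reachable cells: 71

Derivation:
BFS flood-fill from (x=1, y=2):
  Distance 0: (x=1, y=2)
  Distance 1: (x=1, y=1), (x=0, y=2), (x=2, y=2), (x=1, y=3)
  Distance 2: (x=1, y=0), (x=2, y=1), (x=3, y=2), (x=0, y=3), (x=2, y=3), (x=1, y=4)
  Distance 3: (x=0, y=0), (x=2, y=0), (x=3, y=1), (x=4, y=2), (x=3, y=3), (x=0, y=4), (x=2, y=4), (x=1, y=5)
  Distance 4: (x=3, y=0), (x=4, y=1), (x=5, y=2), (x=4, y=3), (x=3, y=4), (x=0, y=5), (x=2, y=5), (x=1, y=6)
  Distance 5: (x=4, y=0), (x=5, y=1), (x=6, y=2), (x=5, y=3), (x=4, y=4), (x=3, y=5), (x=0, y=6), (x=2, y=6), (x=1, y=7)
  Distance 6: (x=6, y=1), (x=6, y=3), (x=5, y=4), (x=4, y=5), (x=0, y=7), (x=2, y=7), (x=1, y=8)
  Distance 7: (x=6, y=4), (x=5, y=5), (x=4, y=6), (x=3, y=7), (x=0, y=8), (x=2, y=8), (x=1, y=9)
  Distance 8: (x=6, y=5), (x=5, y=6), (x=4, y=7), (x=3, y=8), (x=0, y=9), (x=2, y=9), (x=1, y=10)
  Distance 9: (x=6, y=6), (x=5, y=7), (x=3, y=9), (x=0, y=10), (x=2, y=10)
  Distance 10: (x=6, y=7), (x=5, y=8), (x=4, y=9), (x=3, y=10)
  Distance 11: (x=6, y=8), (x=5, y=9)
  Distance 12: (x=6, y=9), (x=5, y=10)
  Distance 13: (x=6, y=10)
Total reachable: 71 (grid has 71 open cells total)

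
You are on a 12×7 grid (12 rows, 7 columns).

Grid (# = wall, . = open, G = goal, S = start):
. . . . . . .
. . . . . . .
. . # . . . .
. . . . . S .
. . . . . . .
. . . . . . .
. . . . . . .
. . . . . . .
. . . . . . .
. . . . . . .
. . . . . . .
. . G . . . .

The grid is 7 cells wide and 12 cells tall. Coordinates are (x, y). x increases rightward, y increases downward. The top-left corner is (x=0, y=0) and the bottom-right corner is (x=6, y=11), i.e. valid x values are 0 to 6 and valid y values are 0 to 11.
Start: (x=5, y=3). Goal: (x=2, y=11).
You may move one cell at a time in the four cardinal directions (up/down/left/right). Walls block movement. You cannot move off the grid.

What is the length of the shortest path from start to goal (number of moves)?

Answer: Shortest path length: 11

Derivation:
BFS from (x=5, y=3) until reaching (x=2, y=11):
  Distance 0: (x=5, y=3)
  Distance 1: (x=5, y=2), (x=4, y=3), (x=6, y=3), (x=5, y=4)
  Distance 2: (x=5, y=1), (x=4, y=2), (x=6, y=2), (x=3, y=3), (x=4, y=4), (x=6, y=4), (x=5, y=5)
  Distance 3: (x=5, y=0), (x=4, y=1), (x=6, y=1), (x=3, y=2), (x=2, y=3), (x=3, y=4), (x=4, y=5), (x=6, y=5), (x=5, y=6)
  Distance 4: (x=4, y=0), (x=6, y=0), (x=3, y=1), (x=1, y=3), (x=2, y=4), (x=3, y=5), (x=4, y=6), (x=6, y=6), (x=5, y=7)
  Distance 5: (x=3, y=0), (x=2, y=1), (x=1, y=2), (x=0, y=3), (x=1, y=4), (x=2, y=5), (x=3, y=6), (x=4, y=7), (x=6, y=7), (x=5, y=8)
  Distance 6: (x=2, y=0), (x=1, y=1), (x=0, y=2), (x=0, y=4), (x=1, y=5), (x=2, y=6), (x=3, y=7), (x=4, y=8), (x=6, y=8), (x=5, y=9)
  Distance 7: (x=1, y=0), (x=0, y=1), (x=0, y=5), (x=1, y=6), (x=2, y=7), (x=3, y=8), (x=4, y=9), (x=6, y=9), (x=5, y=10)
  Distance 8: (x=0, y=0), (x=0, y=6), (x=1, y=7), (x=2, y=8), (x=3, y=9), (x=4, y=10), (x=6, y=10), (x=5, y=11)
  Distance 9: (x=0, y=7), (x=1, y=8), (x=2, y=9), (x=3, y=10), (x=4, y=11), (x=6, y=11)
  Distance 10: (x=0, y=8), (x=1, y=9), (x=2, y=10), (x=3, y=11)
  Distance 11: (x=0, y=9), (x=1, y=10), (x=2, y=11)  <- goal reached here
One shortest path (11 moves): (x=5, y=3) -> (x=4, y=3) -> (x=3, y=3) -> (x=2, y=3) -> (x=2, y=4) -> (x=2, y=5) -> (x=2, y=6) -> (x=2, y=7) -> (x=2, y=8) -> (x=2, y=9) -> (x=2, y=10) -> (x=2, y=11)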